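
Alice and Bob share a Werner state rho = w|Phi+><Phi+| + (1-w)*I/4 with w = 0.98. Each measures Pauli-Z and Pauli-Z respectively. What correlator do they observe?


|Phi+> = (|00> + |11>)/sqrt(2)
For the pure Bell state, <Z_A Z_B> = +1 (Bell-state Pauli correlator).
The maximally-mixed part I/4 has tr(I/4 * P tensor P) = 0 for any traceless Pauli P.
So <Z_A Z_B>_rho = w * (+1) + (1 - w) * 0
= 0.98 * (+1)
= 0.9800

0.9800


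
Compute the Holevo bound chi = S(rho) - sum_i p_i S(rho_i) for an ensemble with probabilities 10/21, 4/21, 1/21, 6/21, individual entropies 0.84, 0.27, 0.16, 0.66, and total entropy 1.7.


chi = S(rho) - sum_i p_i * S(rho_i)
Weighted entropy = 10/21 * 0.84 + 4/21 * 0.27 + 1/21 * 0.16 + 6/21 * 0.66
= 0.6476
chi = 1.7 - 0.6476
= 1.0524

1.0524


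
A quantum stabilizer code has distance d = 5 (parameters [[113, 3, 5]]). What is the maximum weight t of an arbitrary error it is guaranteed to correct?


Code parameters: [[113, 3, 5]], distance d = 5.
Number of correctable errors = floor((d-1)/2)
= floor((5 - 1)/2)
= floor(4/2)
= 2

2


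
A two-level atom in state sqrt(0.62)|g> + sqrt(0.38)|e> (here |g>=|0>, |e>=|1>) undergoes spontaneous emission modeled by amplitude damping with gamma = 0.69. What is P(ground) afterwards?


For amplitude damping with parameter gamma on state sqrt(a)|0> + sqrt(b)|1>:
alpha^2 = 0.62, beta^2 = 0.38
P(|0>) = alpha^2 + gamma * beta^2
= 0.62 + 0.69 * 0.38
= 0.62 + 0.2622
= 0.8822

0.8822


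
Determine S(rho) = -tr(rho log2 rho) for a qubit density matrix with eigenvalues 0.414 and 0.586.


S = -p*log2(p) - (1-p)*log2(1-p)
p = 0.4140, 1-p = 0.5860
= -0.4140 * log2(0.4140) - 0.5860 * log2(0.5860)
= -(-0.5267) - (-0.4518)
= 0.9786

0.9786


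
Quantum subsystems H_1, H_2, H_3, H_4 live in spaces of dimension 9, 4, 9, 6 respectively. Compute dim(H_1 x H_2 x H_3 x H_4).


dim(H_1 x H_2 x H_3 x H_4) = 9 * 4 * 9 * 6
= 36 * 9 * 6
= 324 * 6
= 1944

1944


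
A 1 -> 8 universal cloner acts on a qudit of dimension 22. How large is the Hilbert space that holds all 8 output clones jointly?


Output space = H^(tensor 8) where dim(H) = 22
dim = 22^8
= 484 (after 2 factors)
= 10648 (after 3 factors)
= 234256 (after 4 factors)
= 5153632 (after 5 factors)
= 113379904 (after 6 factors)
= 2494357888 (after 7 factors)
= 54875873536 (after 8 factors)
= 54875873536

54875873536


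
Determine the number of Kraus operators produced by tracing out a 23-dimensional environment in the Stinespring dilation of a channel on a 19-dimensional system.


Tracing out the environment in an orthonormal basis {|i>_E} gives Kraus operators K_i = <i|_E U |0>_E.
Number of Kraus operators = dim(H_env) = d_env
= 23

23


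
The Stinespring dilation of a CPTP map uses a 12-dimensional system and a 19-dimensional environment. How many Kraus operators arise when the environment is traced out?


Tracing out the environment in an orthonormal basis {|i>_E} gives Kraus operators K_i = <i|_E U |0>_E.
Number of Kraus operators = dim(H_env) = d_env
= 19

19


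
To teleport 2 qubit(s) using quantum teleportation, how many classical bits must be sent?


Quantum teleportation requires 2 classical bits per qubit teleported.
2 qubit(s) -> 2 * 2 = 4 classical bits

4


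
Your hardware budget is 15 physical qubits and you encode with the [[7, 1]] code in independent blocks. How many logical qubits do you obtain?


Each code block uses 7 physical qubits for 1 logical qubit(s).
Number of complete blocks = floor(15 / 7) = 2
Logical qubits = 2 * 1
= 2

2


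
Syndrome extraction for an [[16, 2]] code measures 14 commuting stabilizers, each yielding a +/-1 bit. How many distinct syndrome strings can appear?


Each stabilizer generator gives a binary (+1 or -1) measurement outcome.
With 14 independent generators:
Total syndromes = 2^14
= 16384

16384


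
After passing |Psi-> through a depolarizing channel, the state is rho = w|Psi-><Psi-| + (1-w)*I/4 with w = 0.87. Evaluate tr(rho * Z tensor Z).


|Psi-> = (|01> - |10>)/sqrt(2)
For the pure Bell state, <Z_A Z_B> = -1 (Bell-state Pauli correlator).
The maximally-mixed part I/4 has tr(I/4 * P tensor P) = 0 for any traceless Pauli P.
So <Z_A Z_B>_rho = w * (-1) + (1 - w) * 0
= 0.87 * (-1)
= -0.8700

-0.8700


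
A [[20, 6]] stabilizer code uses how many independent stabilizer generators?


For an [[n,k]] stabilizer code:
Number of stabilizer generators = n - k
= 20 - 6
= 14

14


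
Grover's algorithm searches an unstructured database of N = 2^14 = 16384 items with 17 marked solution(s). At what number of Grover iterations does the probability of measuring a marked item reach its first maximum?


After j Grover iterations the success probability is P(j) = sin^2((2j+1)*theta), where sin(theta) = sqrt(k/N).
N = 2^14 = 16384, k = 17
sin(theta) = sqrt(k/N) = 0.0322117627
theta = arcsin(sqrt(k/N)) = 0.03221733578 rad
P(j) reaches its first maximum when (2j+1)*theta is as close as possible to pi/2, i.e. j = round(pi/(4*theta) - 1/2).
pi/(4*theta) - 1/2 = 23.8781
(For comparison, the common estimate pi/4 * sqrt(N/k) = 24.3823; the exact maximiser is used here.)
Optimal iterations = 24

24


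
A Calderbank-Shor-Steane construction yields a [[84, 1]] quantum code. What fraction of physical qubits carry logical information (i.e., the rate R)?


Code rate R = k/n
= 1/84
= 0.0119

0.0119


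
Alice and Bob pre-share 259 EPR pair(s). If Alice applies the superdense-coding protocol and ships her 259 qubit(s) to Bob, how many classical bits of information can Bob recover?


Superdense coding allows 2 classical bits per shared entangled pair.
259 pair(s) -> 2 * 259 = 518 classical bits

518


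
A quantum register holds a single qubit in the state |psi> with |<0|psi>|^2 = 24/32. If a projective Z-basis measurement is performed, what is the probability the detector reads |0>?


|alpha|^2 = 24/32 = 0.7500
|beta|^2 = 1 - 24/32 = 8/32 = 0.2500
P(|0>) = |alpha|^2 = 0.7500

0.7500


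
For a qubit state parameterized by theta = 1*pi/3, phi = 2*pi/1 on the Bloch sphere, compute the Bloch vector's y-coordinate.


theta = 1.0472, phi = 6.2832
r_y = sin(theta)*sin(phi) = 0.8660 * 0.0000
r_y = 0.0000

0.0000


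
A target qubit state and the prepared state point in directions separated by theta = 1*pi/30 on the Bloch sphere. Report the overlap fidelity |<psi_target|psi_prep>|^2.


For states separated by angle theta on Bloch sphere:
F = cos^2(theta/2)
theta = 1*pi/30 = 0.1047
theta/2 = 0.0524
cos(theta/2) = 0.9986
F = 0.9973

0.9973


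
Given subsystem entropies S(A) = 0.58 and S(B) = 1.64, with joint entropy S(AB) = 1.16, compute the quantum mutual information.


I(A:B) = S(A) + S(B) - S(AB)
= 0.58 + 1.64 - 1.16
= 1.0600

1.0600


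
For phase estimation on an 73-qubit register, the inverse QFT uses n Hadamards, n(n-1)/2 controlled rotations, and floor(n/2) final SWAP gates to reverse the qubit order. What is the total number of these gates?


Hadamard gates: 73
Controlled rotations: n*(n-1)/2 = 73*72/2 = 2628
SWAP gates: floor(n/2) = floor(73/2) = 36
Total = 73 + 2628 + 36
= 2737

2737


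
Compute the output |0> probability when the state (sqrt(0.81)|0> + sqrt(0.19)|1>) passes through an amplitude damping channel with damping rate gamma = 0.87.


For amplitude damping with parameter gamma on state sqrt(a)|0> + sqrt(b)|1>:
alpha^2 = 0.81, beta^2 = 0.19
P(|0>) = alpha^2 + gamma * beta^2
= 0.81 + 0.87 * 0.19
= 0.81 + 0.1653
= 0.9753

0.9753


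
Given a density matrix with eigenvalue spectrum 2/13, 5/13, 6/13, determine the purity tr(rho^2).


tr(rho^2) = sum of eigenvalues squared
= (2/13)^2 + (5/13)^2 + (6/13)^2
= (4 + 25 + 36) / 169
= 65/169
= 0.3846

0.3846


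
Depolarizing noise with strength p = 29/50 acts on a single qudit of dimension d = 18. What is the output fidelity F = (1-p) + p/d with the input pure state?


F = (1-p) + p/d
= (1 - 0.5800) + 0.5800/18
= 0.4200 + 0.0322
= 0.4522

0.4522


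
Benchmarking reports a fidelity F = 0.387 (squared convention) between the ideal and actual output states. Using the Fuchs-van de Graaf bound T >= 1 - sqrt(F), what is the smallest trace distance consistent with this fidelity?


Fuchs-van de Graaf (squared-fidelity convention): 1 - sqrt(F) <= T <= sqrt(1 - F).
Lower bound: T >= 1 - sqrt(F)
sqrt(F) = sqrt(0.387) = 0.6221
T >= 1 - 0.6221
T >= 0.3779

0.3779


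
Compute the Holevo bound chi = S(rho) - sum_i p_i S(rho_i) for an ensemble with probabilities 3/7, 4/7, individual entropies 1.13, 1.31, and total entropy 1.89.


chi = S(rho) - sum_i p_i * S(rho_i)
Weighted entropy = 3/7 * 1.13 + 4/7 * 1.31
= 1.2329
chi = 1.89 - 1.2329
= 0.6571

0.6571


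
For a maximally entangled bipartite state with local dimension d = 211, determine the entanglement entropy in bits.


For a maximally entangled state in d x d:
S = log2(d) = log2(211)
= 7.7211

7.7211


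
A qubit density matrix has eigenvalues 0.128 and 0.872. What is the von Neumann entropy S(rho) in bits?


S = -p*log2(p) - (1-p)*log2(1-p)
p = 0.1280, 1-p = 0.8720
= -0.1280 * log2(0.1280) - 0.8720 * log2(0.8720)
= -(-0.3796) - (-0.1723)
= 0.5519

0.5519


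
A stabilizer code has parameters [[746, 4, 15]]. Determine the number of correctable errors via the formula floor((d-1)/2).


Code parameters: [[746, 4, 15]], distance d = 15.
Number of correctable errors = floor((d-1)/2)
= floor((15 - 1)/2)
= floor(14/2)
= 7

7


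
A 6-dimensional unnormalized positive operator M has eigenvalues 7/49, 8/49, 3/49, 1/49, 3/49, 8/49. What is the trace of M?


tr(M) = sum of eigenvalues
= 7/49 + 8/49 + 3/49 + 1/49 + 3/49 + 8/49
= 30/49
= 0.6122

0.6122


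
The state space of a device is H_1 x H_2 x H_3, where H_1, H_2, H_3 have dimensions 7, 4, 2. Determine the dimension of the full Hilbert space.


dim(H_1 x H_2 x H_3) = 7 * 4 * 2
= 28 * 2
= 56

56


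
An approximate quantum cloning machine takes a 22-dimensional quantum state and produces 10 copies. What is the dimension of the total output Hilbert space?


Output space = H^(tensor 10) where dim(H) = 22
dim = 22^10
= 484 (after 2 factors)
= 10648 (after 3 factors)
= 234256 (after 4 factors)
= 5153632 (after 5 factors)
= 113379904 (after 6 factors)
= 2494357888 (after 7 factors)
= 54875873536 (after 8 factors)
= 1207269217792 (after 9 factors)
= 26559922791424 (after 10 factors)
= 26559922791424

26559922791424


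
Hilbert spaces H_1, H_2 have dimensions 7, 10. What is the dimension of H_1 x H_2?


dim(H_1 x H_2) = 7 * 10
= 70

70


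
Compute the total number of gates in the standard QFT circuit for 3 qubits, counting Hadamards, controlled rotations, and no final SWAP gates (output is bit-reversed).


Hadamard gates: 3
Controlled rotations: n*(n-1)/2 = 3*2/2 = 3
SWAP gates: 0 (omitted)
Total = 3 + 3
= 6

6


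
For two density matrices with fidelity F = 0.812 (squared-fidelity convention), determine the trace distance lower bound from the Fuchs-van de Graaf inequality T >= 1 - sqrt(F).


Fuchs-van de Graaf (squared-fidelity convention): 1 - sqrt(F) <= T <= sqrt(1 - F).
Lower bound: T >= 1 - sqrt(F)
sqrt(F) = sqrt(0.812) = 0.9011
T >= 1 - 0.9011
T >= 0.0989

0.0989


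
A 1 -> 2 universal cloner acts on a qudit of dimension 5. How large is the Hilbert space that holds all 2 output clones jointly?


Output space = H^(tensor 2) where dim(H) = 5
dim = 5^2
= 25

25


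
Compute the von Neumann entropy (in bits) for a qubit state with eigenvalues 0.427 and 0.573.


S = -p*log2(p) - (1-p)*log2(1-p)
p = 0.4270, 1-p = 0.5730
= -0.4270 * log2(0.4270) - 0.5730 * log2(0.5730)
= -(-0.5242) - (-0.4603)
= 0.9846

0.9846


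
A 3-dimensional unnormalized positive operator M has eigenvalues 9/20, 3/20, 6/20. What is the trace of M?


tr(M) = sum of eigenvalues
= 9/20 + 3/20 + 6/20
= 18/20
= 0.9000

0.9000


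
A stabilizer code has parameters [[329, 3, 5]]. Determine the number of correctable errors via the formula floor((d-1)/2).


Code parameters: [[329, 3, 5]], distance d = 5.
Number of correctable errors = floor((d-1)/2)
= floor((5 - 1)/2)
= floor(4/2)
= 2

2


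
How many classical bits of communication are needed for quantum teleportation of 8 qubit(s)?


Quantum teleportation requires 2 classical bits per qubit teleported.
8 qubit(s) -> 2 * 8 = 16 classical bits

16


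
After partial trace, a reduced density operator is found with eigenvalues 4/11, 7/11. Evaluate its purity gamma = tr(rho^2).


tr(rho^2) = sum of eigenvalues squared
= (4/11)^2 + (7/11)^2
= (16 + 49) / 121
= 65/121
= 0.5372

0.5372


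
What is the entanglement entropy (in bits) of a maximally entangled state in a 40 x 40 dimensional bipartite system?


For a maximally entangled state in d x d:
S = log2(d) = log2(40)
= 5.3219

5.3219


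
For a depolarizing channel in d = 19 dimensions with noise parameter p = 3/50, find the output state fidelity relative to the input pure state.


F = (1-p) + p/d
= (1 - 0.0600) + 0.0600/19
= 0.9400 + 0.0032
= 0.9432

0.9432


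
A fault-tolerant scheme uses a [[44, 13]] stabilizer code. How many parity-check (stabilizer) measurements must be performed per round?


For an [[n,k]] stabilizer code:
Number of stabilizer generators = n - k
= 44 - 13
= 31

31


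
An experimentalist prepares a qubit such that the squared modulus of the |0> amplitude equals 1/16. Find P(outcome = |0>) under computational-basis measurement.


|alpha|^2 = 1/16 = 0.0625
|beta|^2 = 1 - 1/16 = 15/16 = 0.9375
P(|0>) = |alpha|^2 = 0.0625

0.0625


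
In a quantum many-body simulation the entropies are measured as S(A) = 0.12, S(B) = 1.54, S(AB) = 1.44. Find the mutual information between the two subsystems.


I(A:B) = S(A) + S(B) - S(AB)
= 0.12 + 1.54 - 1.44
= 0.2200

0.2200


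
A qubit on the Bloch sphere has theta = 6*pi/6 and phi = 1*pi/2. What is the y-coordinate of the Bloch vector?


theta = 3.1416, phi = 1.5708
r_y = sin(theta)*sin(phi) = 0.0000 * 1.0000
r_y = 0.0000

0.0000


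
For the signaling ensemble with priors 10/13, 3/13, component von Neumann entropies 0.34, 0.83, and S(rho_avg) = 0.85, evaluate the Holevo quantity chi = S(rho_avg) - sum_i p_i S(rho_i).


chi = S(rho) - sum_i p_i * S(rho_i)
Weighted entropy = 10/13 * 0.34 + 3/13 * 0.83
= 0.4531
chi = 0.85 - 0.4531
= 0.3969

0.3969


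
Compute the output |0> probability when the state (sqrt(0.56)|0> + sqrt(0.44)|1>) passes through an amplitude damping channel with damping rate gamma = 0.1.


For amplitude damping with parameter gamma on state sqrt(a)|0> + sqrt(b)|1>:
alpha^2 = 0.56, beta^2 = 0.44
P(|0>) = alpha^2 + gamma * beta^2
= 0.56 + 0.1 * 0.44
= 0.56 + 0.0440
= 0.6040

0.6040


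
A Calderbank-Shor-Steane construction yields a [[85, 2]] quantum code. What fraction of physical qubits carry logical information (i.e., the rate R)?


Code rate R = k/n
= 2/85
= 0.0235

0.0235


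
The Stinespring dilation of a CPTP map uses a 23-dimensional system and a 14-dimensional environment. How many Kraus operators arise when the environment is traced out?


Tracing out the environment in an orthonormal basis {|i>_E} gives Kraus operators K_i = <i|_E U |0>_E.
Number of Kraus operators = dim(H_env) = d_env
= 14

14


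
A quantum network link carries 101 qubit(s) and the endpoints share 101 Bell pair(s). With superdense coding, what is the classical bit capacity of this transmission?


Superdense coding allows 2 classical bits per shared entangled pair.
101 pair(s) -> 2 * 101 = 202 classical bits

202


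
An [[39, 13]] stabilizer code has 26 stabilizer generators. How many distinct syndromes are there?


Each stabilizer generator gives a binary (+1 or -1) measurement outcome.
With 26 independent generators:
Total syndromes = 2^26
= 67108864

67108864


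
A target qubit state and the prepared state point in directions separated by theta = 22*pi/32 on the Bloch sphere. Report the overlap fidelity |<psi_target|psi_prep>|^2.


For states separated by angle theta on Bloch sphere:
F = cos^2(theta/2)
theta = 22*pi/32 = 2.1598
theta/2 = 1.0799
cos(theta/2) = 0.4714
F = 0.2222

0.2222


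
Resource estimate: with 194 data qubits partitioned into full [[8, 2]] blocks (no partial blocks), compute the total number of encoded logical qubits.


Each code block uses 8 physical qubits for 2 logical qubit(s).
Number of complete blocks = floor(194 / 8) = 24
Logical qubits = 24 * 2
= 48

48


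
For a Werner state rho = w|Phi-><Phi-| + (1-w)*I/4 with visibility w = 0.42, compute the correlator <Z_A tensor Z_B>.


|Phi-> = (|00> - |11>)/sqrt(2)
For the pure Bell state, <Z_A Z_B> = +1 (Bell-state Pauli correlator).
The maximally-mixed part I/4 has tr(I/4 * P tensor P) = 0 for any traceless Pauli P.
So <Z_A Z_B>_rho = w * (+1) + (1 - w) * 0
= 0.42 * (+1)
= 0.4200

0.4200


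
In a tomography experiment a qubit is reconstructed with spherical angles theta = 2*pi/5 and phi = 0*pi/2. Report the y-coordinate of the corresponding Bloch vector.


theta = 1.2566, phi = 0.0000
r_y = sin(theta)*sin(phi) = 0.9511 * 0.0000
r_y = 0.0000

0.0000


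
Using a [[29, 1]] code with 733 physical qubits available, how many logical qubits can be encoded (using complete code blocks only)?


Each code block uses 29 physical qubits for 1 logical qubit(s).
Number of complete blocks = floor(733 / 29) = 25
Logical qubits = 25 * 1
= 25

25


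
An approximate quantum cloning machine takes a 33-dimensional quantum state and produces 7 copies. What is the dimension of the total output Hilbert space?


Output space = H^(tensor 7) where dim(H) = 33
dim = 33^7
= 1089 (after 2 factors)
= 35937 (after 3 factors)
= 1185921 (after 4 factors)
= 39135393 (after 5 factors)
= 1291467969 (after 6 factors)
= 42618442977 (after 7 factors)
= 42618442977

42618442977


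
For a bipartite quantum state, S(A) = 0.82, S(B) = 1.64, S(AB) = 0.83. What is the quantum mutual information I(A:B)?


I(A:B) = S(A) + S(B) - S(AB)
= 0.82 + 1.64 - 0.83
= 1.6300

1.6300


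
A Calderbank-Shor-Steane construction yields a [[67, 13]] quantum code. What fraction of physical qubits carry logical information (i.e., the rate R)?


Code rate R = k/n
= 13/67
= 0.1940

0.1940


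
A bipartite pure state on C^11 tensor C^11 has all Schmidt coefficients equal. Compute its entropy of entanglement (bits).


For a maximally entangled state in d x d:
S = log2(d) = log2(11)
= 3.4594

3.4594


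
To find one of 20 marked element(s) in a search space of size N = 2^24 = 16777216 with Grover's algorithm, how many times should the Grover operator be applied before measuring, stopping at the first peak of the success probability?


After j Grover iterations the success probability is P(j) = sin^2((2j+1)*theta), where sin(theta) = sqrt(k/N).
N = 2^24 = 16777216, k = 20
sin(theta) = sqrt(k/N) = 0.001091830067
theta = arcsin(sqrt(k/N)) = 0.001091830284 rad
P(j) reaches its first maximum when (2j+1)*theta is as close as possible to pi/2, i.e. j = round(pi/(4*theta) - 1/2).
pi/(4*theta) - 1/2 = 718.8409
(For comparison, the common estimate pi/4 * sqrt(N/k) = 719.3410; the exact maximiser is used here.)
Optimal iterations = 719

719


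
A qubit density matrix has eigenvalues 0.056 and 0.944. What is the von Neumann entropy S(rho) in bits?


S = -p*log2(p) - (1-p)*log2(1-p)
p = 0.0560, 1-p = 0.9440
= -0.0560 * log2(0.0560) - 0.9440 * log2(0.9440)
= -(-0.2329) - (-0.0785)
= 0.3114

0.3114


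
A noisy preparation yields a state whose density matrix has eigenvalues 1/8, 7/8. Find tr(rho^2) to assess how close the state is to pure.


tr(rho^2) = sum of eigenvalues squared
= (1/8)^2 + (7/8)^2
= (1 + 49) / 64
= 50/64
= 0.7812

0.7812


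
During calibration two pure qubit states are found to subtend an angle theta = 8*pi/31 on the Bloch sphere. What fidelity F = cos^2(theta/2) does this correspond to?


For states separated by angle theta on Bloch sphere:
F = cos^2(theta/2)
theta = 8*pi/31 = 0.8107
theta/2 = 0.4054
cos(theta/2) = 0.9190
F = 0.8445

0.8445


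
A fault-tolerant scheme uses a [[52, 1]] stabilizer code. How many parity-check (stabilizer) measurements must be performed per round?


For an [[n,k]] stabilizer code:
Number of stabilizer generators = n - k
= 52 - 1
= 51

51


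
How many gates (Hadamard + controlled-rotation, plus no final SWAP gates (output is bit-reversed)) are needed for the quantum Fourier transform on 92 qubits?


Hadamard gates: 92
Controlled rotations: n*(n-1)/2 = 92*91/2 = 4186
SWAP gates: 0 (omitted)
Total = 92 + 4186
= 4278

4278


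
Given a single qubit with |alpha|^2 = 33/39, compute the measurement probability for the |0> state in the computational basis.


|alpha|^2 = 33/39 = 0.8462
|beta|^2 = 1 - 33/39 = 6/39 = 0.1538
P(|0>) = |alpha|^2 = 0.8462

0.8462


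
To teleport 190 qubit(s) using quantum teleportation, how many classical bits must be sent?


Quantum teleportation requires 2 classical bits per qubit teleported.
190 qubit(s) -> 2 * 190 = 380 classical bits

380


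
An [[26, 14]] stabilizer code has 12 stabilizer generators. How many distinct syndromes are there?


Each stabilizer generator gives a binary (+1 or -1) measurement outcome.
With 12 independent generators:
Total syndromes = 2^12
= 4096

4096


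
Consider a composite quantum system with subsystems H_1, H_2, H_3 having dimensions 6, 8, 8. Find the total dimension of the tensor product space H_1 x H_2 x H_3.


dim(H_1 x H_2 x H_3) = 6 * 8 * 8
= 48 * 8
= 384

384


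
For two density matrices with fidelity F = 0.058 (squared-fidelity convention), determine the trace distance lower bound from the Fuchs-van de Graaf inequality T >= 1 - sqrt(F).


Fuchs-van de Graaf (squared-fidelity convention): 1 - sqrt(F) <= T <= sqrt(1 - F).
Lower bound: T >= 1 - sqrt(F)
sqrt(F) = sqrt(0.058) = 0.2408
T >= 1 - 0.2408
T >= 0.7592

0.7592


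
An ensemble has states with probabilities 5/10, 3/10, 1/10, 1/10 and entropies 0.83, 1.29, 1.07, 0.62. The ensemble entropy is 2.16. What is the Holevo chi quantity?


chi = S(rho) - sum_i p_i * S(rho_i)
Weighted entropy = 5/10 * 0.83 + 3/10 * 1.29 + 1/10 * 1.07 + 1/10 * 0.62
= 0.9710
chi = 2.16 - 0.9710
= 1.1890

1.1890


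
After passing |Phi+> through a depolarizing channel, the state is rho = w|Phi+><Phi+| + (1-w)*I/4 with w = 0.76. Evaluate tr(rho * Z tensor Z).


|Phi+> = (|00> + |11>)/sqrt(2)
For the pure Bell state, <Z_A Z_B> = +1 (Bell-state Pauli correlator).
The maximally-mixed part I/4 has tr(I/4 * P tensor P) = 0 for any traceless Pauli P.
So <Z_A Z_B>_rho = w * (+1) + (1 - w) * 0
= 0.76 * (+1)
= 0.7600

0.7600


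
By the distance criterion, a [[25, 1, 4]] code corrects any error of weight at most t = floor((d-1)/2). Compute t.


Code parameters: [[25, 1, 4]], distance d = 4.
Number of correctable errors = floor((d-1)/2)
= floor((4 - 1)/2)
= floor(3/2)
= 1

1


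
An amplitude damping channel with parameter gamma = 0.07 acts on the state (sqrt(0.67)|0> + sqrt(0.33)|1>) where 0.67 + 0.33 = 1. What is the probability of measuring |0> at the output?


For amplitude damping with parameter gamma on state sqrt(a)|0> + sqrt(b)|1>:
alpha^2 = 0.67, beta^2 = 0.33
P(|0>) = alpha^2 + gamma * beta^2
= 0.67 + 0.07 * 0.33
= 0.67 + 0.0231
= 0.6931

0.6931


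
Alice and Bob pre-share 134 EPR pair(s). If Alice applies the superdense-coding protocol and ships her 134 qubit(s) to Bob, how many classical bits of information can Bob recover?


Superdense coding allows 2 classical bits per shared entangled pair.
134 pair(s) -> 2 * 134 = 268 classical bits

268


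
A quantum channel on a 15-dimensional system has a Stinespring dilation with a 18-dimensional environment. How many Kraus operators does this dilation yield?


Tracing out the environment in an orthonormal basis {|i>_E} gives Kraus operators K_i = <i|_E U |0>_E.
Number of Kraus operators = dim(H_env) = d_env
= 18

18


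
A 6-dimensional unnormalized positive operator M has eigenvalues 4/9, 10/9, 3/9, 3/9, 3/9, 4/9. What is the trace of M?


tr(M) = sum of eigenvalues
= 4/9 + 10/9 + 3/9 + 3/9 + 3/9 + 4/9
= 27/9
= 3.0000

3.0000


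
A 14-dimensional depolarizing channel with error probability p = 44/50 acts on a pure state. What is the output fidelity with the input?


F = (1-p) + p/d
= (1 - 0.8800) + 0.8800/14
= 0.1200 + 0.0629
= 0.1829

0.1829


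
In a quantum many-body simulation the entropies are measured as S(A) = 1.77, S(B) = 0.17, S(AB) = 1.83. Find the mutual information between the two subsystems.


I(A:B) = S(A) + S(B) - S(AB)
= 1.77 + 0.17 - 1.83
= 0.1100

0.1100


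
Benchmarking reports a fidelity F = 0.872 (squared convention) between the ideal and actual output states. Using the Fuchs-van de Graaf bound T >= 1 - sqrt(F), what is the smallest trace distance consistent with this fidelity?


Fuchs-van de Graaf (squared-fidelity convention): 1 - sqrt(F) <= T <= sqrt(1 - F).
Lower bound: T >= 1 - sqrt(F)
sqrt(F) = sqrt(0.872) = 0.9338
T >= 1 - 0.9338
T >= 0.0662

0.0662


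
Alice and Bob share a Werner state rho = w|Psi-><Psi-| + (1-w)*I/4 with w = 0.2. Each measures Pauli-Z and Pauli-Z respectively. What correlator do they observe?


|Psi-> = (|01> - |10>)/sqrt(2)
For the pure Bell state, <Z_A Z_B> = -1 (Bell-state Pauli correlator).
The maximally-mixed part I/4 has tr(I/4 * P tensor P) = 0 for any traceless Pauli P.
So <Z_A Z_B>_rho = w * (-1) + (1 - w) * 0
= 0.2 * (-1)
= -0.2000

-0.2000


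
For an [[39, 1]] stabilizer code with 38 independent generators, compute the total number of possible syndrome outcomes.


Each stabilizer generator gives a binary (+1 or -1) measurement outcome.
With 38 independent generators:
Total syndromes = 2^38
= 274877906944

274877906944


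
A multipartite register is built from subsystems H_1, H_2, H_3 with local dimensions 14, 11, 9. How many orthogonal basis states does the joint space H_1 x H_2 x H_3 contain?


dim(H_1 x H_2 x H_3) = 14 * 11 * 9
= 154 * 9
= 1386

1386


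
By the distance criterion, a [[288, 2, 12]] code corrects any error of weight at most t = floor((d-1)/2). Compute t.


Code parameters: [[288, 2, 12]], distance d = 12.
Number of correctable errors = floor((d-1)/2)
= floor((12 - 1)/2)
= floor(11/2)
= 5

5


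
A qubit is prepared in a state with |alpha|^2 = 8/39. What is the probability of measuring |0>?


|alpha|^2 = 8/39 = 0.2051
|beta|^2 = 1 - 8/39 = 31/39 = 0.7949
P(|0>) = |alpha|^2 = 0.2051

0.2051


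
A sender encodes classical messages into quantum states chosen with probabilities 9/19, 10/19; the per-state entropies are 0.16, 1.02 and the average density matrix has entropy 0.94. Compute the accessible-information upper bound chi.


chi = S(rho) - sum_i p_i * S(rho_i)
Weighted entropy = 9/19 * 0.16 + 10/19 * 1.02
= 0.6126
chi = 0.94 - 0.6126
= 0.3274

0.3274


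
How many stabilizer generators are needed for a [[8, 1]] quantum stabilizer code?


For an [[n,k]] stabilizer code:
Number of stabilizer generators = n - k
= 8 - 1
= 7

7


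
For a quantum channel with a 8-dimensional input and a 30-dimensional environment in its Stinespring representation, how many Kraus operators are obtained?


Tracing out the environment in an orthonormal basis {|i>_E} gives Kraus operators K_i = <i|_E U |0>_E.
Number of Kraus operators = dim(H_env) = d_env
= 30

30


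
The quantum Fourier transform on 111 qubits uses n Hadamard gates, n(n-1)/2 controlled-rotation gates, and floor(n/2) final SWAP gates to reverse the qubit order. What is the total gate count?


Hadamard gates: 111
Controlled rotations: n*(n-1)/2 = 111*110/2 = 6105
SWAP gates: floor(n/2) = floor(111/2) = 55
Total = 111 + 6105 + 55
= 6271

6271


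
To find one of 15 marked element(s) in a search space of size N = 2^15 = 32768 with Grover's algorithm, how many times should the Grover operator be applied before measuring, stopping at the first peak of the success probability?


After j Grover iterations the success probability is P(j) = sin^2((2j+1)*theta), where sin(theta) = sqrt(k/N).
N = 2^15 = 32768, k = 15
sin(theta) = sqrt(k/N) = 0.0213954124
theta = arcsin(sqrt(k/N)) = 0.02139704508 rad
P(j) reaches its first maximum when (2j+1)*theta is as close as possible to pi/2, i.e. j = round(pi/(4*theta) - 1/2).
pi/(4*theta) - 1/2 = 36.2059
(For comparison, the common estimate pi/4 * sqrt(N/k) = 36.7087; the exact maximiser is used here.)
Optimal iterations = 36

36


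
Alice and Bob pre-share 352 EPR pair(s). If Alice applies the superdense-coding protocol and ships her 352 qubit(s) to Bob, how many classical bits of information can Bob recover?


Superdense coding allows 2 classical bits per shared entangled pair.
352 pair(s) -> 2 * 352 = 704 classical bits

704


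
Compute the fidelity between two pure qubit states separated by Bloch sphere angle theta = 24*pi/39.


For states separated by angle theta on Bloch sphere:
F = cos^2(theta/2)
theta = 24*pi/39 = 1.9333
theta/2 = 0.9666
cos(theta/2) = 0.5681
F = 0.3227

0.3227


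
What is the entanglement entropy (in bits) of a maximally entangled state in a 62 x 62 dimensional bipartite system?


For a maximally entangled state in d x d:
S = log2(d) = log2(62)
= 5.9542

5.9542


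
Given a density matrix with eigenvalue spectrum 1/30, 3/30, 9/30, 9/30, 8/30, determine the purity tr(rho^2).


tr(rho^2) = sum of eigenvalues squared
= (1/30)^2 + (3/30)^2 + (9/30)^2 + (9/30)^2 + (8/30)^2
= (1 + 9 + 81 + 81 + 64) / 900
= 236/900
= 0.2622

0.2622


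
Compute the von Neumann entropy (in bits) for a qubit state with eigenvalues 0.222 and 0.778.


S = -p*log2(p) - (1-p)*log2(1-p)
p = 0.2220, 1-p = 0.7780
= -0.2220 * log2(0.2220) - 0.7780 * log2(0.7780)
= -(-0.4820) - (-0.2818)
= 0.7638

0.7638


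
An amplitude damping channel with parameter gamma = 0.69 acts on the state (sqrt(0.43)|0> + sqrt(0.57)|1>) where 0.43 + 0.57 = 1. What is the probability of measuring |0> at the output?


For amplitude damping with parameter gamma on state sqrt(a)|0> + sqrt(b)|1>:
alpha^2 = 0.43, beta^2 = 0.57
P(|0>) = alpha^2 + gamma * beta^2
= 0.43 + 0.69 * 0.57
= 0.43 + 0.3933
= 0.8233

0.8233


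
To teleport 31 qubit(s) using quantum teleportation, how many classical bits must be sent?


Quantum teleportation requires 2 classical bits per qubit teleported.
31 qubit(s) -> 2 * 31 = 62 classical bits

62


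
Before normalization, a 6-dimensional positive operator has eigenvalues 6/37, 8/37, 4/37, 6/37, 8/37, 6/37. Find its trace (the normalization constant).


tr(M) = sum of eigenvalues
= 6/37 + 8/37 + 4/37 + 6/37 + 8/37 + 6/37
= 38/37
= 1.0270

1.0270


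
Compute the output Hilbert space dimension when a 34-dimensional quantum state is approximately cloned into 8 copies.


Output space = H^(tensor 8) where dim(H) = 34
dim = 34^8
= 1156 (after 2 factors)
= 39304 (after 3 factors)
= 1336336 (after 4 factors)
= 45435424 (after 5 factors)
= 1544804416 (after 6 factors)
= 52523350144 (after 7 factors)
= 1785793904896 (after 8 factors)
= 1785793904896

1785793904896


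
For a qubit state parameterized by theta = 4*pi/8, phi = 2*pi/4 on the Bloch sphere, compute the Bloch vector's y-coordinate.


theta = 1.5708, phi = 1.5708
r_y = sin(theta)*sin(phi) = 1.0000 * 1.0000
r_y = 1.0000

1.0000


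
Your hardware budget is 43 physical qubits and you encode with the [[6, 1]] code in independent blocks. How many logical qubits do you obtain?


Each code block uses 6 physical qubits for 1 logical qubit(s).
Number of complete blocks = floor(43 / 6) = 7
Logical qubits = 7 * 1
= 7

7


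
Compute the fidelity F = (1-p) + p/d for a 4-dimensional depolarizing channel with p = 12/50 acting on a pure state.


F = (1-p) + p/d
= (1 - 0.2400) + 0.2400/4
= 0.7600 + 0.0600
= 0.8200

0.8200


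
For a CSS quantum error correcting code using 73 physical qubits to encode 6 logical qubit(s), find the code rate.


Code rate R = k/n
= 6/73
= 0.0822

0.0822


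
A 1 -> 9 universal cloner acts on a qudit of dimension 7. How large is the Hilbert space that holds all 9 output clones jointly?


Output space = H^(tensor 9) where dim(H) = 7
dim = 7^9
= 49 (after 2 factors)
= 343 (after 3 factors)
= 2401 (after 4 factors)
= 16807 (after 5 factors)
= 117649 (after 6 factors)
= 823543 (after 7 factors)
= 5764801 (after 8 factors)
= 40353607 (after 9 factors)
= 40353607

40353607


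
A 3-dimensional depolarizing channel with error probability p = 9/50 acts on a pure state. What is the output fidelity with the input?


F = (1-p) + p/d
= (1 - 0.1800) + 0.1800/3
= 0.8200 + 0.0600
= 0.8800

0.8800


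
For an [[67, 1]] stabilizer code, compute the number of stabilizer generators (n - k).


For an [[n,k]] stabilizer code:
Number of stabilizer generators = n - k
= 67 - 1
= 66

66


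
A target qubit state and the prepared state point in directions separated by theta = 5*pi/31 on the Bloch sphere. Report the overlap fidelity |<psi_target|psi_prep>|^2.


For states separated by angle theta on Bloch sphere:
F = cos^2(theta/2)
theta = 5*pi/31 = 0.5067
theta/2 = 0.2534
cos(theta/2) = 0.9681
F = 0.9372

0.9372


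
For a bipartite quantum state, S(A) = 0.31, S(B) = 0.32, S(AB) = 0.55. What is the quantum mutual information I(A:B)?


I(A:B) = S(A) + S(B) - S(AB)
= 0.31 + 0.32 - 0.55
= 0.0800

0.0800


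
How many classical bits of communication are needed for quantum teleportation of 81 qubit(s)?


Quantum teleportation requires 2 classical bits per qubit teleported.
81 qubit(s) -> 2 * 81 = 162 classical bits

162


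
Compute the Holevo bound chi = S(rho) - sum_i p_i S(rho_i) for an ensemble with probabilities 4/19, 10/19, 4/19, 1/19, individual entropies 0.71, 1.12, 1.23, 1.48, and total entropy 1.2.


chi = S(rho) - sum_i p_i * S(rho_i)
Weighted entropy = 4/19 * 0.71 + 10/19 * 1.12 + 4/19 * 1.23 + 1/19 * 1.48
= 1.0758
chi = 1.2 - 1.0758
= 0.1242

0.1242


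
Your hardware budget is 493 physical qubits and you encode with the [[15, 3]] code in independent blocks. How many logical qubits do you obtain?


Each code block uses 15 physical qubits for 3 logical qubit(s).
Number of complete blocks = floor(493 / 15) = 32
Logical qubits = 32 * 3
= 96

96


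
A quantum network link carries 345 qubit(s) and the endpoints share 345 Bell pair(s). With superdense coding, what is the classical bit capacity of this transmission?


Superdense coding allows 2 classical bits per shared entangled pair.
345 pair(s) -> 2 * 345 = 690 classical bits

690


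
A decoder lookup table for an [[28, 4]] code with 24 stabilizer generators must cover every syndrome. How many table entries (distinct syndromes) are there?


Each stabilizer generator gives a binary (+1 or -1) measurement outcome.
With 24 independent generators:
Total syndromes = 2^24
= 16777216

16777216


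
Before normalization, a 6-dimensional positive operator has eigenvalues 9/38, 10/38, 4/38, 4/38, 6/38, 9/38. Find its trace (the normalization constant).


tr(M) = sum of eigenvalues
= 9/38 + 10/38 + 4/38 + 4/38 + 6/38 + 9/38
= 42/38
= 1.1053

1.1053


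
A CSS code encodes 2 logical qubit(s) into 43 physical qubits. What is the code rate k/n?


Code rate R = k/n
= 2/43
= 0.0465

0.0465


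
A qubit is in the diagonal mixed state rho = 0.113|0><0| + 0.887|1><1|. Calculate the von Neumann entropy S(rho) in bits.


S = -p*log2(p) - (1-p)*log2(1-p)
p = 0.1130, 1-p = 0.8870
= -0.1130 * log2(0.1130) - 0.8870 * log2(0.8870)
= -(-0.3555) - (-0.1534)
= 0.5089

0.5089


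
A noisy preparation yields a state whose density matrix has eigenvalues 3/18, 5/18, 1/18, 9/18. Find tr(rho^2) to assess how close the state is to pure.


tr(rho^2) = sum of eigenvalues squared
= (3/18)^2 + (5/18)^2 + (1/18)^2 + (9/18)^2
= (9 + 25 + 1 + 81) / 324
= 116/324
= 0.3580

0.3580


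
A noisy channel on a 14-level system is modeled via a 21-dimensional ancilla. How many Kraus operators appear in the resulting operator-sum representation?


Tracing out the environment in an orthonormal basis {|i>_E} gives Kraus operators K_i = <i|_E U |0>_E.
Number of Kraus operators = dim(H_env) = d_env
= 21

21


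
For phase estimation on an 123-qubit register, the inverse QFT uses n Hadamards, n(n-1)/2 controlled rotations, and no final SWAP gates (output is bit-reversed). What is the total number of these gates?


Hadamard gates: 123
Controlled rotations: n*(n-1)/2 = 123*122/2 = 7503
SWAP gates: 0 (omitted)
Total = 123 + 7503
= 7626

7626


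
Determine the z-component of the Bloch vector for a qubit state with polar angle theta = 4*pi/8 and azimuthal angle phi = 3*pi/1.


theta = 1.5708, phi = 9.4248
r_z = cos(theta) = 0.0000

0.0000


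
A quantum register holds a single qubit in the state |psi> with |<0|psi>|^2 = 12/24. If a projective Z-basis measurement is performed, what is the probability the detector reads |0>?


|alpha|^2 = 12/24 = 0.5000
|beta|^2 = 1 - 12/24 = 12/24 = 0.5000
P(|0>) = |alpha|^2 = 0.5000

0.5000


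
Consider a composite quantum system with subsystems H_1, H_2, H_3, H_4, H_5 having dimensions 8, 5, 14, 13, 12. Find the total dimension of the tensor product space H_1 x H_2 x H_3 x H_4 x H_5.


dim(H_1 x H_2 x H_3 x H_4 x H_5) = 8 * 5 * 14 * 13 * 12
= 40 * 14 * 13 * 12
= 560 * 13 * 12
= 7280 * 12
= 87360

87360


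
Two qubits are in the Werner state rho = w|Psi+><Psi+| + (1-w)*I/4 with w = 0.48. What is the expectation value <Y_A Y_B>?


|Psi+> = (|01> + |10>)/sqrt(2)
For the pure Bell state, <Y_A Y_B> = +1 (Bell-state Pauli correlator).
The maximally-mixed part I/4 has tr(I/4 * P tensor P) = 0 for any traceless Pauli P.
So <Y_A Y_B>_rho = w * (+1) + (1 - w) * 0
= 0.48 * (+1)
= 0.4800

0.4800


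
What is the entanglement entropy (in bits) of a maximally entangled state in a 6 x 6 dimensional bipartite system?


For a maximally entangled state in d x d:
S = log2(d) = log2(6)
= 2.5850

2.5850


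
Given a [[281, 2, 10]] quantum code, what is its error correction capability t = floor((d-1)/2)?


Code parameters: [[281, 2, 10]], distance d = 10.
Number of correctable errors = floor((d-1)/2)
= floor((10 - 1)/2)
= floor(9/2)
= 4

4


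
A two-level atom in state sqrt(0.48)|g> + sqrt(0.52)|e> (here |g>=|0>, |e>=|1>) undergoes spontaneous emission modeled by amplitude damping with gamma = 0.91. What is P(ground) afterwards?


For amplitude damping with parameter gamma on state sqrt(a)|0> + sqrt(b)|1>:
alpha^2 = 0.48, beta^2 = 0.52
P(|0>) = alpha^2 + gamma * beta^2
= 0.48 + 0.91 * 0.52
= 0.48 + 0.4732
= 0.9532

0.9532


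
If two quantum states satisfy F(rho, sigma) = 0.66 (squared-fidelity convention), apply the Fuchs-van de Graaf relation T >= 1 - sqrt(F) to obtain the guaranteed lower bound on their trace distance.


Fuchs-van de Graaf (squared-fidelity convention): 1 - sqrt(F) <= T <= sqrt(1 - F).
Lower bound: T >= 1 - sqrt(F)
sqrt(F) = sqrt(0.66) = 0.8124
T >= 1 - 0.8124
T >= 0.1876

0.1876


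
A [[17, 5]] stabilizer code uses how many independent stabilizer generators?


For an [[n,k]] stabilizer code:
Number of stabilizer generators = n - k
= 17 - 5
= 12

12


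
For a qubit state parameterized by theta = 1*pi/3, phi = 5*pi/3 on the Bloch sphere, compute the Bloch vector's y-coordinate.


theta = 1.0472, phi = 5.2360
r_y = sin(theta)*sin(phi) = 0.8660 * -0.8660
r_y = -0.7500

-0.7500


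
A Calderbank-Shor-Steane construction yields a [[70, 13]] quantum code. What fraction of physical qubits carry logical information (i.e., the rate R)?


Code rate R = k/n
= 13/70
= 0.1857

0.1857


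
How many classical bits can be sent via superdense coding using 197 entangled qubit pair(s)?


Superdense coding allows 2 classical bits per shared entangled pair.
197 pair(s) -> 2 * 197 = 394 classical bits

394


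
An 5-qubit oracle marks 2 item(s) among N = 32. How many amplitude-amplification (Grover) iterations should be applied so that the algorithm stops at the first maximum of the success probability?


After j Grover iterations the success probability is P(j) = sin^2((2j+1)*theta), where sin(theta) = sqrt(k/N).
N = 2^5 = 32, k = 2
sin(theta) = sqrt(k/N) = 0.25
theta = arcsin(sqrt(k/N)) = 0.2526802551 rad
P(j) reaches its first maximum when (2j+1)*theta is as close as possible to pi/2, i.e. j = round(pi/(4*theta) - 1/2).
pi/(4*theta) - 1/2 = 2.6083
(For comparison, the common estimate pi/4 * sqrt(N/k) = 3.1416; the exact maximiser is used here.)
Optimal iterations = 3

3
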